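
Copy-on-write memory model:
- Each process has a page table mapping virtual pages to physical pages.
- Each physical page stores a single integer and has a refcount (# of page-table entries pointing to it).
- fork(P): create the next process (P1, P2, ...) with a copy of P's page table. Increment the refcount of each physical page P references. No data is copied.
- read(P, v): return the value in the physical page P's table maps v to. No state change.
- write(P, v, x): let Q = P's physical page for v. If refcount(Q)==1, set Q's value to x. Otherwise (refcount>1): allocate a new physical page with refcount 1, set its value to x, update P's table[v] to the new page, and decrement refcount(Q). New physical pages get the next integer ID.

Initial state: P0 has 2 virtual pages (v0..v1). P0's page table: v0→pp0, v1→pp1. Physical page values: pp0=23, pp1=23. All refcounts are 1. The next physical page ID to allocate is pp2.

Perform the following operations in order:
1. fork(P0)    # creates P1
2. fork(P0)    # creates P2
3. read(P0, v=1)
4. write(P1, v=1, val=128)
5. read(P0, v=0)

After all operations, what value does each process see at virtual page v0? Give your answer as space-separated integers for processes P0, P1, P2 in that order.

Answer: 23 23 23

Derivation:
Op 1: fork(P0) -> P1. 2 ppages; refcounts: pp0:2 pp1:2
Op 2: fork(P0) -> P2. 2 ppages; refcounts: pp0:3 pp1:3
Op 3: read(P0, v1) -> 23. No state change.
Op 4: write(P1, v1, 128). refcount(pp1)=3>1 -> COPY to pp2. 3 ppages; refcounts: pp0:3 pp1:2 pp2:1
Op 5: read(P0, v0) -> 23. No state change.
P0: v0 -> pp0 = 23
P1: v0 -> pp0 = 23
P2: v0 -> pp0 = 23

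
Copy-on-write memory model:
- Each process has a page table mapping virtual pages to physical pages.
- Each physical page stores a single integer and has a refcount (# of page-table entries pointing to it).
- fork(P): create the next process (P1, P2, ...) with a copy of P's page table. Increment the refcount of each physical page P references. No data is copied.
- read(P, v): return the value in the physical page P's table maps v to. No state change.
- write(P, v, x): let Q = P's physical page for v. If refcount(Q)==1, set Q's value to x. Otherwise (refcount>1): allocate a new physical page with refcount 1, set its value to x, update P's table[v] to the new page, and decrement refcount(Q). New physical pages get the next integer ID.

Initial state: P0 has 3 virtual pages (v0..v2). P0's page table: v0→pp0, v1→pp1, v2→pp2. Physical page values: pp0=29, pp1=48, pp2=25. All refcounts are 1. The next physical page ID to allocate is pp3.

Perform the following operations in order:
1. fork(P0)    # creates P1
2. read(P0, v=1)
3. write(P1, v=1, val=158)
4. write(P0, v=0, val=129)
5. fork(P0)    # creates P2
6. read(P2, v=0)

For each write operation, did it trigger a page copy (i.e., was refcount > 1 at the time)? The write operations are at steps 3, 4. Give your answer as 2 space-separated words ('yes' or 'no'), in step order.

Op 1: fork(P0) -> P1. 3 ppages; refcounts: pp0:2 pp1:2 pp2:2
Op 2: read(P0, v1) -> 48. No state change.
Op 3: write(P1, v1, 158). refcount(pp1)=2>1 -> COPY to pp3. 4 ppages; refcounts: pp0:2 pp1:1 pp2:2 pp3:1
Op 4: write(P0, v0, 129). refcount(pp0)=2>1 -> COPY to pp4. 5 ppages; refcounts: pp0:1 pp1:1 pp2:2 pp3:1 pp4:1
Op 5: fork(P0) -> P2. 5 ppages; refcounts: pp0:1 pp1:2 pp2:3 pp3:1 pp4:2
Op 6: read(P2, v0) -> 129. No state change.

yes yes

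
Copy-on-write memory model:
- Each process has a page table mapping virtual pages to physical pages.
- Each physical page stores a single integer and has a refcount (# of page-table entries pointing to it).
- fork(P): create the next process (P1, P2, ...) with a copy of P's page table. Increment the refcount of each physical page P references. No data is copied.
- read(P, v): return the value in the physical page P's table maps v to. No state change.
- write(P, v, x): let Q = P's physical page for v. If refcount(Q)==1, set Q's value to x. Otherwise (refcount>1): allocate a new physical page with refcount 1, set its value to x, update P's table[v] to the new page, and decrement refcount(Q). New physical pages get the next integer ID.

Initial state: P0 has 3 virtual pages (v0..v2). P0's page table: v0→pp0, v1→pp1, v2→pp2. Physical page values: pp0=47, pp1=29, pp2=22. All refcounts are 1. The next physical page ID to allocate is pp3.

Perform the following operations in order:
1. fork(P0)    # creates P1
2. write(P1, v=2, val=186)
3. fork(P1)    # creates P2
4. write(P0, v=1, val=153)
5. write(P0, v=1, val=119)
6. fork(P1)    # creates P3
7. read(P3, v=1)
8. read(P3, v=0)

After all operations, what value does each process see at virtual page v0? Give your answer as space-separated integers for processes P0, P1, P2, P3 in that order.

Op 1: fork(P0) -> P1. 3 ppages; refcounts: pp0:2 pp1:2 pp2:2
Op 2: write(P1, v2, 186). refcount(pp2)=2>1 -> COPY to pp3. 4 ppages; refcounts: pp0:2 pp1:2 pp2:1 pp3:1
Op 3: fork(P1) -> P2. 4 ppages; refcounts: pp0:3 pp1:3 pp2:1 pp3:2
Op 4: write(P0, v1, 153). refcount(pp1)=3>1 -> COPY to pp4. 5 ppages; refcounts: pp0:3 pp1:2 pp2:1 pp3:2 pp4:1
Op 5: write(P0, v1, 119). refcount(pp4)=1 -> write in place. 5 ppages; refcounts: pp0:3 pp1:2 pp2:1 pp3:2 pp4:1
Op 6: fork(P1) -> P3. 5 ppages; refcounts: pp0:4 pp1:3 pp2:1 pp3:3 pp4:1
Op 7: read(P3, v1) -> 29. No state change.
Op 8: read(P3, v0) -> 47. No state change.
P0: v0 -> pp0 = 47
P1: v0 -> pp0 = 47
P2: v0 -> pp0 = 47
P3: v0 -> pp0 = 47

Answer: 47 47 47 47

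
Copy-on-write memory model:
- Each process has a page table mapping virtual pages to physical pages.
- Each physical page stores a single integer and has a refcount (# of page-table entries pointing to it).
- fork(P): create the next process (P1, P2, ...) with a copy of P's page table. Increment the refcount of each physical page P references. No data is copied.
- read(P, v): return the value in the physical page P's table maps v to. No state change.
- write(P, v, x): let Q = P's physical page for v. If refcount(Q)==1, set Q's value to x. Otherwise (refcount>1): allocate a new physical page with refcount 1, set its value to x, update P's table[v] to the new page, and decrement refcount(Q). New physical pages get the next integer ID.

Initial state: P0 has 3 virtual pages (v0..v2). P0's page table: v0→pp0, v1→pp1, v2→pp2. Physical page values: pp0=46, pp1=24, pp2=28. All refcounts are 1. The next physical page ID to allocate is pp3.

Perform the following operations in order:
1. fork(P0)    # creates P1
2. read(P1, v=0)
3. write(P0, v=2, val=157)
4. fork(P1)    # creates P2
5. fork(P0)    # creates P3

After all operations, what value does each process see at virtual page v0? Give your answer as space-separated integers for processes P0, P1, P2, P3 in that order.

Answer: 46 46 46 46

Derivation:
Op 1: fork(P0) -> P1. 3 ppages; refcounts: pp0:2 pp1:2 pp2:2
Op 2: read(P1, v0) -> 46. No state change.
Op 3: write(P0, v2, 157). refcount(pp2)=2>1 -> COPY to pp3. 4 ppages; refcounts: pp0:2 pp1:2 pp2:1 pp3:1
Op 4: fork(P1) -> P2. 4 ppages; refcounts: pp0:3 pp1:3 pp2:2 pp3:1
Op 5: fork(P0) -> P3. 4 ppages; refcounts: pp0:4 pp1:4 pp2:2 pp3:2
P0: v0 -> pp0 = 46
P1: v0 -> pp0 = 46
P2: v0 -> pp0 = 46
P3: v0 -> pp0 = 46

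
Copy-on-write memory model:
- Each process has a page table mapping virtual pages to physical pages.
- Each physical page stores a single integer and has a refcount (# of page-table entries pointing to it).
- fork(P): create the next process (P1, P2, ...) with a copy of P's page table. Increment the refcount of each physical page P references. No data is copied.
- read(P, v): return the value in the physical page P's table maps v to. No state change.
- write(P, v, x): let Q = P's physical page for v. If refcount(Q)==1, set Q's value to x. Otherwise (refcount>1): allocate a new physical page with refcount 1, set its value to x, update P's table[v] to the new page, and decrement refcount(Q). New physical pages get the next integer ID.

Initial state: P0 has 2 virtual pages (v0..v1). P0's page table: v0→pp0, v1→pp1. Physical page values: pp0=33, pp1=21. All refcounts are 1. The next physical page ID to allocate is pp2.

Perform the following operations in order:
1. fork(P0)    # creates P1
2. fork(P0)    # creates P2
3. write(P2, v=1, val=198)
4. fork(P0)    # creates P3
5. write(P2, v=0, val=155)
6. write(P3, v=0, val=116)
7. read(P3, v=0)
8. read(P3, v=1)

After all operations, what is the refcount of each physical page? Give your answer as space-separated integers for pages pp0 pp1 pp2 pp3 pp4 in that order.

Answer: 2 3 1 1 1

Derivation:
Op 1: fork(P0) -> P1. 2 ppages; refcounts: pp0:2 pp1:2
Op 2: fork(P0) -> P2. 2 ppages; refcounts: pp0:3 pp1:3
Op 3: write(P2, v1, 198). refcount(pp1)=3>1 -> COPY to pp2. 3 ppages; refcounts: pp0:3 pp1:2 pp2:1
Op 4: fork(P0) -> P3. 3 ppages; refcounts: pp0:4 pp1:3 pp2:1
Op 5: write(P2, v0, 155). refcount(pp0)=4>1 -> COPY to pp3. 4 ppages; refcounts: pp0:3 pp1:3 pp2:1 pp3:1
Op 6: write(P3, v0, 116). refcount(pp0)=3>1 -> COPY to pp4. 5 ppages; refcounts: pp0:2 pp1:3 pp2:1 pp3:1 pp4:1
Op 7: read(P3, v0) -> 116. No state change.
Op 8: read(P3, v1) -> 21. No state change.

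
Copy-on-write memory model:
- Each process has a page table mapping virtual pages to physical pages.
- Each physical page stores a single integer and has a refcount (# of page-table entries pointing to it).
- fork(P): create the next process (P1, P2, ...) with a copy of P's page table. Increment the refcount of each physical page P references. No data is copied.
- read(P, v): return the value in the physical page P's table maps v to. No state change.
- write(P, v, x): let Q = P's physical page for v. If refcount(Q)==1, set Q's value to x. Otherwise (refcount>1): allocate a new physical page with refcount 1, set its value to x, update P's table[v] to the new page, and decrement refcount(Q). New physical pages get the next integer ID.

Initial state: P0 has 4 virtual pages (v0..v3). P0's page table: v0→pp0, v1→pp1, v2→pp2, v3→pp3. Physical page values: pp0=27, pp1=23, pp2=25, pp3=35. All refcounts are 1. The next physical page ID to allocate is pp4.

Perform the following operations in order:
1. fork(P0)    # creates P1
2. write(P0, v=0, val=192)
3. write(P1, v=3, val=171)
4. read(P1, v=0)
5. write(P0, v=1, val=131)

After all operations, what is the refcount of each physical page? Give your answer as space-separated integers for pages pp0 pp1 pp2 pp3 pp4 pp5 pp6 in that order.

Answer: 1 1 2 1 1 1 1

Derivation:
Op 1: fork(P0) -> P1. 4 ppages; refcounts: pp0:2 pp1:2 pp2:2 pp3:2
Op 2: write(P0, v0, 192). refcount(pp0)=2>1 -> COPY to pp4. 5 ppages; refcounts: pp0:1 pp1:2 pp2:2 pp3:2 pp4:1
Op 3: write(P1, v3, 171). refcount(pp3)=2>1 -> COPY to pp5. 6 ppages; refcounts: pp0:1 pp1:2 pp2:2 pp3:1 pp4:1 pp5:1
Op 4: read(P1, v0) -> 27. No state change.
Op 5: write(P0, v1, 131). refcount(pp1)=2>1 -> COPY to pp6. 7 ppages; refcounts: pp0:1 pp1:1 pp2:2 pp3:1 pp4:1 pp5:1 pp6:1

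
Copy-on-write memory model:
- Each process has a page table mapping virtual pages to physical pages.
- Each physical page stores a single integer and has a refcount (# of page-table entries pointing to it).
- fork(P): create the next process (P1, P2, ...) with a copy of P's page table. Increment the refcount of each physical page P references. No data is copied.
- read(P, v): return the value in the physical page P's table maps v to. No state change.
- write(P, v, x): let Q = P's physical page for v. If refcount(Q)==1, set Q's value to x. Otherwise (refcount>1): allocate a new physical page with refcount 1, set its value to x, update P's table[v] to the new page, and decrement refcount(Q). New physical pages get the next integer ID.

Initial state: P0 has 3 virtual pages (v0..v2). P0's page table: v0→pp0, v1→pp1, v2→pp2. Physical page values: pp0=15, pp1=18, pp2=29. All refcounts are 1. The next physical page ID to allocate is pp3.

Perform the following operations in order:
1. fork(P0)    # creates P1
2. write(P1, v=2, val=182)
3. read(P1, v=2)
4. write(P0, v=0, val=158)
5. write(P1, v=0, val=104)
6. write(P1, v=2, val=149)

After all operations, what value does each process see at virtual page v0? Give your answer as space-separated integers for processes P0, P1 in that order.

Answer: 158 104

Derivation:
Op 1: fork(P0) -> P1. 3 ppages; refcounts: pp0:2 pp1:2 pp2:2
Op 2: write(P1, v2, 182). refcount(pp2)=2>1 -> COPY to pp3. 4 ppages; refcounts: pp0:2 pp1:2 pp2:1 pp3:1
Op 3: read(P1, v2) -> 182. No state change.
Op 4: write(P0, v0, 158). refcount(pp0)=2>1 -> COPY to pp4. 5 ppages; refcounts: pp0:1 pp1:2 pp2:1 pp3:1 pp4:1
Op 5: write(P1, v0, 104). refcount(pp0)=1 -> write in place. 5 ppages; refcounts: pp0:1 pp1:2 pp2:1 pp3:1 pp4:1
Op 6: write(P1, v2, 149). refcount(pp3)=1 -> write in place. 5 ppages; refcounts: pp0:1 pp1:2 pp2:1 pp3:1 pp4:1
P0: v0 -> pp4 = 158
P1: v0 -> pp0 = 104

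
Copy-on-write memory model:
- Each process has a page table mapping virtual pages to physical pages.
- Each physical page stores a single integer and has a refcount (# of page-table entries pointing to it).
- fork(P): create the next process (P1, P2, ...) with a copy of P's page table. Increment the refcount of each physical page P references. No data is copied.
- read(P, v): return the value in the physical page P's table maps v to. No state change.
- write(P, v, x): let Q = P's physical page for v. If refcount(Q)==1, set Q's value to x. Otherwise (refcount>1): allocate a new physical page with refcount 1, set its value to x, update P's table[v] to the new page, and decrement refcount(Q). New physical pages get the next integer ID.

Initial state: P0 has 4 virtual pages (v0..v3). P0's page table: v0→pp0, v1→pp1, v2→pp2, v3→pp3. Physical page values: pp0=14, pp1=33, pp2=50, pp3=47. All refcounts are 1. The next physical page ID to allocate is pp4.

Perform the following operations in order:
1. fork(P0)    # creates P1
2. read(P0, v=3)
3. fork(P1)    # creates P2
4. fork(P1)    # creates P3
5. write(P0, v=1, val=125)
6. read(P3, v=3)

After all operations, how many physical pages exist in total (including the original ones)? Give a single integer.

Answer: 5

Derivation:
Op 1: fork(P0) -> P1. 4 ppages; refcounts: pp0:2 pp1:2 pp2:2 pp3:2
Op 2: read(P0, v3) -> 47. No state change.
Op 3: fork(P1) -> P2. 4 ppages; refcounts: pp0:3 pp1:3 pp2:3 pp3:3
Op 4: fork(P1) -> P3. 4 ppages; refcounts: pp0:4 pp1:4 pp2:4 pp3:4
Op 5: write(P0, v1, 125). refcount(pp1)=4>1 -> COPY to pp4. 5 ppages; refcounts: pp0:4 pp1:3 pp2:4 pp3:4 pp4:1
Op 6: read(P3, v3) -> 47. No state change.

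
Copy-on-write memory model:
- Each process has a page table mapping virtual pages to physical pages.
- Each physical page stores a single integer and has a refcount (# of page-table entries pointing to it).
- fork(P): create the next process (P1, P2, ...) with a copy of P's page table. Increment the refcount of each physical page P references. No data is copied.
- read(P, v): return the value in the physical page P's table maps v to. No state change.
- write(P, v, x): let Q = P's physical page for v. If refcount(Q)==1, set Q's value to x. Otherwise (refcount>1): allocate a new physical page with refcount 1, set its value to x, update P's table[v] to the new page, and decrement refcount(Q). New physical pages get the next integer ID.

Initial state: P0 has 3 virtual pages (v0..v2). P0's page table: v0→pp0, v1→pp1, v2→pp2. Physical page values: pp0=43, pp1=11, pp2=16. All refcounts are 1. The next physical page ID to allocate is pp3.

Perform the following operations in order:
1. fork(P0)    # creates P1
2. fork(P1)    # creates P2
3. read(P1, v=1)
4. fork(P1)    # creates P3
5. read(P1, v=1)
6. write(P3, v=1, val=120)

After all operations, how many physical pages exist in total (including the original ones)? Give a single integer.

Answer: 4

Derivation:
Op 1: fork(P0) -> P1. 3 ppages; refcounts: pp0:2 pp1:2 pp2:2
Op 2: fork(P1) -> P2. 3 ppages; refcounts: pp0:3 pp1:3 pp2:3
Op 3: read(P1, v1) -> 11. No state change.
Op 4: fork(P1) -> P3. 3 ppages; refcounts: pp0:4 pp1:4 pp2:4
Op 5: read(P1, v1) -> 11. No state change.
Op 6: write(P3, v1, 120). refcount(pp1)=4>1 -> COPY to pp3. 4 ppages; refcounts: pp0:4 pp1:3 pp2:4 pp3:1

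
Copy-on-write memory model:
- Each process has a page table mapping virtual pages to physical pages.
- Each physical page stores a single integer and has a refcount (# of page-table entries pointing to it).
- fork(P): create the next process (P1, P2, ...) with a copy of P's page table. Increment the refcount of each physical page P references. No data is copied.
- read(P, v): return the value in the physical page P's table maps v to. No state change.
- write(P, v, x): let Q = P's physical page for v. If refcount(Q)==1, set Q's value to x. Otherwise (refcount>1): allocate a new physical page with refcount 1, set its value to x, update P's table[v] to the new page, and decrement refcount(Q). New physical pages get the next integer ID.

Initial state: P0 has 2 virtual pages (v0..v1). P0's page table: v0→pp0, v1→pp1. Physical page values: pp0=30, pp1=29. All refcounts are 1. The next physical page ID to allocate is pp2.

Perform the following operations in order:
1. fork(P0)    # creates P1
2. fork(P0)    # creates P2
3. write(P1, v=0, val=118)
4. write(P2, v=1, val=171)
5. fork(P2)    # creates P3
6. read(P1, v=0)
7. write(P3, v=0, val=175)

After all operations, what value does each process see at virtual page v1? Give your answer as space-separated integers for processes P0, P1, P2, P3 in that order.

Answer: 29 29 171 171

Derivation:
Op 1: fork(P0) -> P1. 2 ppages; refcounts: pp0:2 pp1:2
Op 2: fork(P0) -> P2. 2 ppages; refcounts: pp0:3 pp1:3
Op 3: write(P1, v0, 118). refcount(pp0)=3>1 -> COPY to pp2. 3 ppages; refcounts: pp0:2 pp1:3 pp2:1
Op 4: write(P2, v1, 171). refcount(pp1)=3>1 -> COPY to pp3. 4 ppages; refcounts: pp0:2 pp1:2 pp2:1 pp3:1
Op 5: fork(P2) -> P3. 4 ppages; refcounts: pp0:3 pp1:2 pp2:1 pp3:2
Op 6: read(P1, v0) -> 118. No state change.
Op 7: write(P3, v0, 175). refcount(pp0)=3>1 -> COPY to pp4. 5 ppages; refcounts: pp0:2 pp1:2 pp2:1 pp3:2 pp4:1
P0: v1 -> pp1 = 29
P1: v1 -> pp1 = 29
P2: v1 -> pp3 = 171
P3: v1 -> pp3 = 171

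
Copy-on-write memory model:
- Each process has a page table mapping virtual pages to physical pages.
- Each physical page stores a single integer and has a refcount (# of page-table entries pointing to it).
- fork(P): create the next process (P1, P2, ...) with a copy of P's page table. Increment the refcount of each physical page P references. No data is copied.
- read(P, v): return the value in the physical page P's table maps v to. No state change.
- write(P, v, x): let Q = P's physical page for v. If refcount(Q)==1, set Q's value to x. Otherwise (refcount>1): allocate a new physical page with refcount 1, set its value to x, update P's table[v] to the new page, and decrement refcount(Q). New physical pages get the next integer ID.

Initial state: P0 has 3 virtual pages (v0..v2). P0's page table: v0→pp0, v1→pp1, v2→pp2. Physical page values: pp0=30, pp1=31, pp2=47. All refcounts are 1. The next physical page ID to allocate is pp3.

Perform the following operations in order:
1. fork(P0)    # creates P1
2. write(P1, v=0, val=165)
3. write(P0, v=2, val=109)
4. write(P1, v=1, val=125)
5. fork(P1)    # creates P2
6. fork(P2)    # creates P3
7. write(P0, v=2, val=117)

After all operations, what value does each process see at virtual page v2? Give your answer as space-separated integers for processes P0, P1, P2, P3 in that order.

Answer: 117 47 47 47

Derivation:
Op 1: fork(P0) -> P1. 3 ppages; refcounts: pp0:2 pp1:2 pp2:2
Op 2: write(P1, v0, 165). refcount(pp0)=2>1 -> COPY to pp3. 4 ppages; refcounts: pp0:1 pp1:2 pp2:2 pp3:1
Op 3: write(P0, v2, 109). refcount(pp2)=2>1 -> COPY to pp4. 5 ppages; refcounts: pp0:1 pp1:2 pp2:1 pp3:1 pp4:1
Op 4: write(P1, v1, 125). refcount(pp1)=2>1 -> COPY to pp5. 6 ppages; refcounts: pp0:1 pp1:1 pp2:1 pp3:1 pp4:1 pp5:1
Op 5: fork(P1) -> P2. 6 ppages; refcounts: pp0:1 pp1:1 pp2:2 pp3:2 pp4:1 pp5:2
Op 6: fork(P2) -> P3. 6 ppages; refcounts: pp0:1 pp1:1 pp2:3 pp3:3 pp4:1 pp5:3
Op 7: write(P0, v2, 117). refcount(pp4)=1 -> write in place. 6 ppages; refcounts: pp0:1 pp1:1 pp2:3 pp3:3 pp4:1 pp5:3
P0: v2 -> pp4 = 117
P1: v2 -> pp2 = 47
P2: v2 -> pp2 = 47
P3: v2 -> pp2 = 47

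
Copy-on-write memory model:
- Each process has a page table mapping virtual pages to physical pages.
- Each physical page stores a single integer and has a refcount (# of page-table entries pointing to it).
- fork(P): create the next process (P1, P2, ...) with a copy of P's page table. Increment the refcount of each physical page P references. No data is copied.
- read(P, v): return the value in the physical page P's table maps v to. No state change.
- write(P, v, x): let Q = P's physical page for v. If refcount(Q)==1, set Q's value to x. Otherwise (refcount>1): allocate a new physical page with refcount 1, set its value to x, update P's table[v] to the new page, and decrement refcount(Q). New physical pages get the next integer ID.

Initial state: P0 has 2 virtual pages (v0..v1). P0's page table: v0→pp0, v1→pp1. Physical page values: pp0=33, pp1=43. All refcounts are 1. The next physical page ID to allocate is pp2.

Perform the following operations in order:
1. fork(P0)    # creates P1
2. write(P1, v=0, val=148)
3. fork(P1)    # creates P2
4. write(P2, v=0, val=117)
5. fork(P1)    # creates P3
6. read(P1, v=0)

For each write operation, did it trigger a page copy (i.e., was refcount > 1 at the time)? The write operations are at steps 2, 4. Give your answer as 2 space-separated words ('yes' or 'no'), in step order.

Op 1: fork(P0) -> P1. 2 ppages; refcounts: pp0:2 pp1:2
Op 2: write(P1, v0, 148). refcount(pp0)=2>1 -> COPY to pp2. 3 ppages; refcounts: pp0:1 pp1:2 pp2:1
Op 3: fork(P1) -> P2. 3 ppages; refcounts: pp0:1 pp1:3 pp2:2
Op 4: write(P2, v0, 117). refcount(pp2)=2>1 -> COPY to pp3. 4 ppages; refcounts: pp0:1 pp1:3 pp2:1 pp3:1
Op 5: fork(P1) -> P3. 4 ppages; refcounts: pp0:1 pp1:4 pp2:2 pp3:1
Op 6: read(P1, v0) -> 148. No state change.

yes yes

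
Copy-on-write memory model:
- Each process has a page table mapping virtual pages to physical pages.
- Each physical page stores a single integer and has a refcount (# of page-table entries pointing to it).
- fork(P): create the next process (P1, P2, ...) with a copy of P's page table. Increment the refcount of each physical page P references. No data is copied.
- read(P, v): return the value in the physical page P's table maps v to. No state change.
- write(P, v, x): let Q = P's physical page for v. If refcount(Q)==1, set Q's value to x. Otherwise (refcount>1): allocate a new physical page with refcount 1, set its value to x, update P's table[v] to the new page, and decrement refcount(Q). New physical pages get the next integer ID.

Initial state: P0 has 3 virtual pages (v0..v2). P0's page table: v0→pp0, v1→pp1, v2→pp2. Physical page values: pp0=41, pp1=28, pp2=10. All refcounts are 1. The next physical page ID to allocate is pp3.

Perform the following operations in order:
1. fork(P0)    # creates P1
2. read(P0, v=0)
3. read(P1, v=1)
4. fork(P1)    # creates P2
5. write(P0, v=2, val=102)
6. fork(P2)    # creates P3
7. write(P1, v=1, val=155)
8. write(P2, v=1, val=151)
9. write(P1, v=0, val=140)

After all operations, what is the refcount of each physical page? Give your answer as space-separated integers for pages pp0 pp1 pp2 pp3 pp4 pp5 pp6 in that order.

Op 1: fork(P0) -> P1. 3 ppages; refcounts: pp0:2 pp1:2 pp2:2
Op 2: read(P0, v0) -> 41. No state change.
Op 3: read(P1, v1) -> 28. No state change.
Op 4: fork(P1) -> P2. 3 ppages; refcounts: pp0:3 pp1:3 pp2:3
Op 5: write(P0, v2, 102). refcount(pp2)=3>1 -> COPY to pp3. 4 ppages; refcounts: pp0:3 pp1:3 pp2:2 pp3:1
Op 6: fork(P2) -> P3. 4 ppages; refcounts: pp0:4 pp1:4 pp2:3 pp3:1
Op 7: write(P1, v1, 155). refcount(pp1)=4>1 -> COPY to pp4. 5 ppages; refcounts: pp0:4 pp1:3 pp2:3 pp3:1 pp4:1
Op 8: write(P2, v1, 151). refcount(pp1)=3>1 -> COPY to pp5. 6 ppages; refcounts: pp0:4 pp1:2 pp2:3 pp3:1 pp4:1 pp5:1
Op 9: write(P1, v0, 140). refcount(pp0)=4>1 -> COPY to pp6. 7 ppages; refcounts: pp0:3 pp1:2 pp2:3 pp3:1 pp4:1 pp5:1 pp6:1

Answer: 3 2 3 1 1 1 1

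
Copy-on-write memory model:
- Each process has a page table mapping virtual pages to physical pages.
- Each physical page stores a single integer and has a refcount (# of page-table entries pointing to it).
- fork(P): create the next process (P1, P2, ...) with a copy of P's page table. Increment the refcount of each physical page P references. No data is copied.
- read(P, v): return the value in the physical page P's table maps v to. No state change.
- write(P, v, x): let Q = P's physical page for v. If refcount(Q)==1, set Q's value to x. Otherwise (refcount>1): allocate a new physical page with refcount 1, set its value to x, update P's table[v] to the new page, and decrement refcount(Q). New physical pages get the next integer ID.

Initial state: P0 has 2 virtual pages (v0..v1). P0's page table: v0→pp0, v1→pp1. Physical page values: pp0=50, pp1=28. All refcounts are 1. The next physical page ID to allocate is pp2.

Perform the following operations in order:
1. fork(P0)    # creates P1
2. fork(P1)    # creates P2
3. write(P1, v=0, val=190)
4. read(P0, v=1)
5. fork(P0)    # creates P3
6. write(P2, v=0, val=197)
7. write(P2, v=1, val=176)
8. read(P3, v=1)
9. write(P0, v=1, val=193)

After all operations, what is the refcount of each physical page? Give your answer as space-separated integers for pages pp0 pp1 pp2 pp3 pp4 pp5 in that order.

Answer: 2 2 1 1 1 1

Derivation:
Op 1: fork(P0) -> P1. 2 ppages; refcounts: pp0:2 pp1:2
Op 2: fork(P1) -> P2. 2 ppages; refcounts: pp0:3 pp1:3
Op 3: write(P1, v0, 190). refcount(pp0)=3>1 -> COPY to pp2. 3 ppages; refcounts: pp0:2 pp1:3 pp2:1
Op 4: read(P0, v1) -> 28. No state change.
Op 5: fork(P0) -> P3. 3 ppages; refcounts: pp0:3 pp1:4 pp2:1
Op 6: write(P2, v0, 197). refcount(pp0)=3>1 -> COPY to pp3. 4 ppages; refcounts: pp0:2 pp1:4 pp2:1 pp3:1
Op 7: write(P2, v1, 176). refcount(pp1)=4>1 -> COPY to pp4. 5 ppages; refcounts: pp0:2 pp1:3 pp2:1 pp3:1 pp4:1
Op 8: read(P3, v1) -> 28. No state change.
Op 9: write(P0, v1, 193). refcount(pp1)=3>1 -> COPY to pp5. 6 ppages; refcounts: pp0:2 pp1:2 pp2:1 pp3:1 pp4:1 pp5:1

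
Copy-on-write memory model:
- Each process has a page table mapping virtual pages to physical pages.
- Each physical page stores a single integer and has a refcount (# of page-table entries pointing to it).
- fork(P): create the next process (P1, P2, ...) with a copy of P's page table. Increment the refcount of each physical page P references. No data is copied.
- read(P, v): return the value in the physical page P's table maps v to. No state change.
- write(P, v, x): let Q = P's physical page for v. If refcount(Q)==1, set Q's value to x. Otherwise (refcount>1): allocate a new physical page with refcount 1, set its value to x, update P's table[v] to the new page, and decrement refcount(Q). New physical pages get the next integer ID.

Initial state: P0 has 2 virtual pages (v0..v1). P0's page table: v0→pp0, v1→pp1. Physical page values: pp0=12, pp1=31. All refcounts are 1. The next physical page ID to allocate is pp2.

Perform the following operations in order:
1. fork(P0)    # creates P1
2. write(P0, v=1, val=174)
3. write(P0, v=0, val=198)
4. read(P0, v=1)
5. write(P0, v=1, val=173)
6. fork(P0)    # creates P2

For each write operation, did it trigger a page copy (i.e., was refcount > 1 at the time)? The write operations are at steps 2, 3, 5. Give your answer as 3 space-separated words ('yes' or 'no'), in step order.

Op 1: fork(P0) -> P1. 2 ppages; refcounts: pp0:2 pp1:2
Op 2: write(P0, v1, 174). refcount(pp1)=2>1 -> COPY to pp2. 3 ppages; refcounts: pp0:2 pp1:1 pp2:1
Op 3: write(P0, v0, 198). refcount(pp0)=2>1 -> COPY to pp3. 4 ppages; refcounts: pp0:1 pp1:1 pp2:1 pp3:1
Op 4: read(P0, v1) -> 174. No state change.
Op 5: write(P0, v1, 173). refcount(pp2)=1 -> write in place. 4 ppages; refcounts: pp0:1 pp1:1 pp2:1 pp3:1
Op 6: fork(P0) -> P2. 4 ppages; refcounts: pp0:1 pp1:1 pp2:2 pp3:2

yes yes no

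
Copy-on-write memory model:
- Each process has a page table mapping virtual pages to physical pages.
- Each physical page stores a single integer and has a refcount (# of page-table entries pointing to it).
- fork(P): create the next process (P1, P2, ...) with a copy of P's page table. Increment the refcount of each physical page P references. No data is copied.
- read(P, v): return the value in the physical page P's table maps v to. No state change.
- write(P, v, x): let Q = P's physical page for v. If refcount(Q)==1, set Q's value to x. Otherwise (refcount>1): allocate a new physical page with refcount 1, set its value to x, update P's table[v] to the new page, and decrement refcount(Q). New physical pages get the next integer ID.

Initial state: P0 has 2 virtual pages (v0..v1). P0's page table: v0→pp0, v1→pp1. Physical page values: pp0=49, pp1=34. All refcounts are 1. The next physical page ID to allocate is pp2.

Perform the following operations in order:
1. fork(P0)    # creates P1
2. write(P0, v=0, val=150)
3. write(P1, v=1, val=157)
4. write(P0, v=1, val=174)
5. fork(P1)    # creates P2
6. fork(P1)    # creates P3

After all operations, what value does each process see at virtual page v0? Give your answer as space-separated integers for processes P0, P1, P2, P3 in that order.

Op 1: fork(P0) -> P1. 2 ppages; refcounts: pp0:2 pp1:2
Op 2: write(P0, v0, 150). refcount(pp0)=2>1 -> COPY to pp2. 3 ppages; refcounts: pp0:1 pp1:2 pp2:1
Op 3: write(P1, v1, 157). refcount(pp1)=2>1 -> COPY to pp3. 4 ppages; refcounts: pp0:1 pp1:1 pp2:1 pp3:1
Op 4: write(P0, v1, 174). refcount(pp1)=1 -> write in place. 4 ppages; refcounts: pp0:1 pp1:1 pp2:1 pp3:1
Op 5: fork(P1) -> P2. 4 ppages; refcounts: pp0:2 pp1:1 pp2:1 pp3:2
Op 6: fork(P1) -> P3. 4 ppages; refcounts: pp0:3 pp1:1 pp2:1 pp3:3
P0: v0 -> pp2 = 150
P1: v0 -> pp0 = 49
P2: v0 -> pp0 = 49
P3: v0 -> pp0 = 49

Answer: 150 49 49 49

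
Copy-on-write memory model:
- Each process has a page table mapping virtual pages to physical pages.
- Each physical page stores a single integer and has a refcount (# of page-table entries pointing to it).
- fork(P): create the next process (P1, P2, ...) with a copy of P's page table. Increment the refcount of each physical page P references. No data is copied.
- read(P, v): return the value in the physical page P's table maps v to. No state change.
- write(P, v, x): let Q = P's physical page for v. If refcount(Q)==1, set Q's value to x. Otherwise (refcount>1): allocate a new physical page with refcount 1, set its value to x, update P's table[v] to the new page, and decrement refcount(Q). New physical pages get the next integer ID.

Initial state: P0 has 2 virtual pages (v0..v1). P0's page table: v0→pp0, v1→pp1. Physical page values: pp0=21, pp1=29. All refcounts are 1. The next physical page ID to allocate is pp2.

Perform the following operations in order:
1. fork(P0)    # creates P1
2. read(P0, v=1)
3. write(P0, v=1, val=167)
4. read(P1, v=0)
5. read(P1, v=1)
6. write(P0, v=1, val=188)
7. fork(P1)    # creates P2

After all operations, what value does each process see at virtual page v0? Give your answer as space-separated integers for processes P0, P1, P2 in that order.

Answer: 21 21 21

Derivation:
Op 1: fork(P0) -> P1. 2 ppages; refcounts: pp0:2 pp1:2
Op 2: read(P0, v1) -> 29. No state change.
Op 3: write(P0, v1, 167). refcount(pp1)=2>1 -> COPY to pp2. 3 ppages; refcounts: pp0:2 pp1:1 pp2:1
Op 4: read(P1, v0) -> 21. No state change.
Op 5: read(P1, v1) -> 29. No state change.
Op 6: write(P0, v1, 188). refcount(pp2)=1 -> write in place. 3 ppages; refcounts: pp0:2 pp1:1 pp2:1
Op 7: fork(P1) -> P2. 3 ppages; refcounts: pp0:3 pp1:2 pp2:1
P0: v0 -> pp0 = 21
P1: v0 -> pp0 = 21
P2: v0 -> pp0 = 21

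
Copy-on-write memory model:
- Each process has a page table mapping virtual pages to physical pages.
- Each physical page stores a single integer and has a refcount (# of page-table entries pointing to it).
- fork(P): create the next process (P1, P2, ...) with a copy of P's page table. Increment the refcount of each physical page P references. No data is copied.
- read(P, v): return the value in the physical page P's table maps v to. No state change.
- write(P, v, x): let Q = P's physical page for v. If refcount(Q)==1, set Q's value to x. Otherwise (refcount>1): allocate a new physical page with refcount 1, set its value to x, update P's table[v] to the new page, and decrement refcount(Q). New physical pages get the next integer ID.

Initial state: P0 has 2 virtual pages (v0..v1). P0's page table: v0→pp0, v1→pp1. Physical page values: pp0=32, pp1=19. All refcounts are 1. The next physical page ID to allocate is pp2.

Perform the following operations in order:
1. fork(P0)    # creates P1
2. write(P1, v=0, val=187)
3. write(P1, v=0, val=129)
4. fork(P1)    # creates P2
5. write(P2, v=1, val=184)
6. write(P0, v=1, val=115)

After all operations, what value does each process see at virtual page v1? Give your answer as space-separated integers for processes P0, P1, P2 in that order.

Answer: 115 19 184

Derivation:
Op 1: fork(P0) -> P1. 2 ppages; refcounts: pp0:2 pp1:2
Op 2: write(P1, v0, 187). refcount(pp0)=2>1 -> COPY to pp2. 3 ppages; refcounts: pp0:1 pp1:2 pp2:1
Op 3: write(P1, v0, 129). refcount(pp2)=1 -> write in place. 3 ppages; refcounts: pp0:1 pp1:2 pp2:1
Op 4: fork(P1) -> P2. 3 ppages; refcounts: pp0:1 pp1:3 pp2:2
Op 5: write(P2, v1, 184). refcount(pp1)=3>1 -> COPY to pp3. 4 ppages; refcounts: pp0:1 pp1:2 pp2:2 pp3:1
Op 6: write(P0, v1, 115). refcount(pp1)=2>1 -> COPY to pp4. 5 ppages; refcounts: pp0:1 pp1:1 pp2:2 pp3:1 pp4:1
P0: v1 -> pp4 = 115
P1: v1 -> pp1 = 19
P2: v1 -> pp3 = 184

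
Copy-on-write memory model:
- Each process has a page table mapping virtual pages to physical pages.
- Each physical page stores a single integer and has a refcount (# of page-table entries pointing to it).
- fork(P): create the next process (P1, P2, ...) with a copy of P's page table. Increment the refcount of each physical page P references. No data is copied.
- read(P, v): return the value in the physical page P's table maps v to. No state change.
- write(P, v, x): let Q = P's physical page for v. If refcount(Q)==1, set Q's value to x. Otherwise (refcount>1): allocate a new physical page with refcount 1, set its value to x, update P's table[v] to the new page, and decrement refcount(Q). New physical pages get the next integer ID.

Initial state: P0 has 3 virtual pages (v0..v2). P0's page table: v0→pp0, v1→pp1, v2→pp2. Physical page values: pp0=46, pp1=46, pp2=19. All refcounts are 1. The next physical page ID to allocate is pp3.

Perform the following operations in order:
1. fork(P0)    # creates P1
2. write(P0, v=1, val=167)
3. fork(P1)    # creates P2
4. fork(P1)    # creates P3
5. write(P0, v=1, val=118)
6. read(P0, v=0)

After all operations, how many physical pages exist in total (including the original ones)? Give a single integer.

Answer: 4

Derivation:
Op 1: fork(P0) -> P1. 3 ppages; refcounts: pp0:2 pp1:2 pp2:2
Op 2: write(P0, v1, 167). refcount(pp1)=2>1 -> COPY to pp3. 4 ppages; refcounts: pp0:2 pp1:1 pp2:2 pp3:1
Op 3: fork(P1) -> P2. 4 ppages; refcounts: pp0:3 pp1:2 pp2:3 pp3:1
Op 4: fork(P1) -> P3. 4 ppages; refcounts: pp0:4 pp1:3 pp2:4 pp3:1
Op 5: write(P0, v1, 118). refcount(pp3)=1 -> write in place. 4 ppages; refcounts: pp0:4 pp1:3 pp2:4 pp3:1
Op 6: read(P0, v0) -> 46. No state change.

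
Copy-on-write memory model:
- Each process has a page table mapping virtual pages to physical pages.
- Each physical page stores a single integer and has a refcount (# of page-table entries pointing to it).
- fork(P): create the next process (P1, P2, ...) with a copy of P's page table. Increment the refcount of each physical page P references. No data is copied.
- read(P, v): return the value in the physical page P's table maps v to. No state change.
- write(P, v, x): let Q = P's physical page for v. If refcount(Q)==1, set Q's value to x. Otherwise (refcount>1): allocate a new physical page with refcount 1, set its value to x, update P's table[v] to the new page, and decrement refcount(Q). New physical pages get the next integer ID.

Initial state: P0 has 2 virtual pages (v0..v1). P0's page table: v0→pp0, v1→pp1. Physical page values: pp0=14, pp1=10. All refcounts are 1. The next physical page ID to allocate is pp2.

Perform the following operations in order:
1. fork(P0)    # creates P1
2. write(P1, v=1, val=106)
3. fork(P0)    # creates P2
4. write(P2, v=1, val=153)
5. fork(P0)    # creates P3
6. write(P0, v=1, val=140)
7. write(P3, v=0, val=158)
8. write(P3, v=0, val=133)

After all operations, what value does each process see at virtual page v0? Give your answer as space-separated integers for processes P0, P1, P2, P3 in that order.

Answer: 14 14 14 133

Derivation:
Op 1: fork(P0) -> P1. 2 ppages; refcounts: pp0:2 pp1:2
Op 2: write(P1, v1, 106). refcount(pp1)=2>1 -> COPY to pp2. 3 ppages; refcounts: pp0:2 pp1:1 pp2:1
Op 3: fork(P0) -> P2. 3 ppages; refcounts: pp0:3 pp1:2 pp2:1
Op 4: write(P2, v1, 153). refcount(pp1)=2>1 -> COPY to pp3. 4 ppages; refcounts: pp0:3 pp1:1 pp2:1 pp3:1
Op 5: fork(P0) -> P3. 4 ppages; refcounts: pp0:4 pp1:2 pp2:1 pp3:1
Op 6: write(P0, v1, 140). refcount(pp1)=2>1 -> COPY to pp4. 5 ppages; refcounts: pp0:4 pp1:1 pp2:1 pp3:1 pp4:1
Op 7: write(P3, v0, 158). refcount(pp0)=4>1 -> COPY to pp5. 6 ppages; refcounts: pp0:3 pp1:1 pp2:1 pp3:1 pp4:1 pp5:1
Op 8: write(P3, v0, 133). refcount(pp5)=1 -> write in place. 6 ppages; refcounts: pp0:3 pp1:1 pp2:1 pp3:1 pp4:1 pp5:1
P0: v0 -> pp0 = 14
P1: v0 -> pp0 = 14
P2: v0 -> pp0 = 14
P3: v0 -> pp5 = 133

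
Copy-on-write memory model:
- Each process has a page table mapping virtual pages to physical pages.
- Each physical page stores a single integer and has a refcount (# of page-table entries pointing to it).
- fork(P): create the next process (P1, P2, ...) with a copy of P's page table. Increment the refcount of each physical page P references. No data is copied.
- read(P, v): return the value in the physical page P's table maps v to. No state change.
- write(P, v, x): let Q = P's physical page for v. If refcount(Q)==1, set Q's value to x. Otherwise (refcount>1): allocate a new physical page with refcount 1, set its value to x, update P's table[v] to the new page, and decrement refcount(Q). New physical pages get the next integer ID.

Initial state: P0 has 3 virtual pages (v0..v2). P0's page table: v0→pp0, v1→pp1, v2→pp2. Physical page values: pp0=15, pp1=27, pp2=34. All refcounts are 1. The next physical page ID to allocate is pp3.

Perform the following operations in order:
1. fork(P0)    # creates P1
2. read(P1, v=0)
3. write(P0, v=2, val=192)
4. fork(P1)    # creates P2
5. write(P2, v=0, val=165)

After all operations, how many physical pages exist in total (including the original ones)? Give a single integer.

Answer: 5

Derivation:
Op 1: fork(P0) -> P1. 3 ppages; refcounts: pp0:2 pp1:2 pp2:2
Op 2: read(P1, v0) -> 15. No state change.
Op 3: write(P0, v2, 192). refcount(pp2)=2>1 -> COPY to pp3. 4 ppages; refcounts: pp0:2 pp1:2 pp2:1 pp3:1
Op 4: fork(P1) -> P2. 4 ppages; refcounts: pp0:3 pp1:3 pp2:2 pp3:1
Op 5: write(P2, v0, 165). refcount(pp0)=3>1 -> COPY to pp4. 5 ppages; refcounts: pp0:2 pp1:3 pp2:2 pp3:1 pp4:1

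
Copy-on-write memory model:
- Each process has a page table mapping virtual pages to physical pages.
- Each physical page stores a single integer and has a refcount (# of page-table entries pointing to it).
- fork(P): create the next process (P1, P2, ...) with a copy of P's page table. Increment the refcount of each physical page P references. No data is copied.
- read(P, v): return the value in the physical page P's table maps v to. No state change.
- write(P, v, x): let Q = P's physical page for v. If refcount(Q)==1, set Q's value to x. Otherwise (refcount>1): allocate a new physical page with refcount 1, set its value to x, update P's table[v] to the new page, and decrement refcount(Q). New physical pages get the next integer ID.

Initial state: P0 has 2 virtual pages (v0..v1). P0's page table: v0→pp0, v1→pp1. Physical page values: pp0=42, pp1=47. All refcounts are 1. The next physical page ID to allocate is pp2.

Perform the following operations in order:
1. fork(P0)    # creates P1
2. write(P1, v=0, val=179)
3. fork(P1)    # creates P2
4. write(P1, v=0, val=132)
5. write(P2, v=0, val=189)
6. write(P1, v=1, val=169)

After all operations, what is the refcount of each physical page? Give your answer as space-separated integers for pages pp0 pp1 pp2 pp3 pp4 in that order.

Op 1: fork(P0) -> P1. 2 ppages; refcounts: pp0:2 pp1:2
Op 2: write(P1, v0, 179). refcount(pp0)=2>1 -> COPY to pp2. 3 ppages; refcounts: pp0:1 pp1:2 pp2:1
Op 3: fork(P1) -> P2. 3 ppages; refcounts: pp0:1 pp1:3 pp2:2
Op 4: write(P1, v0, 132). refcount(pp2)=2>1 -> COPY to pp3. 4 ppages; refcounts: pp0:1 pp1:3 pp2:1 pp3:1
Op 5: write(P2, v0, 189). refcount(pp2)=1 -> write in place. 4 ppages; refcounts: pp0:1 pp1:3 pp2:1 pp3:1
Op 6: write(P1, v1, 169). refcount(pp1)=3>1 -> COPY to pp4. 5 ppages; refcounts: pp0:1 pp1:2 pp2:1 pp3:1 pp4:1

Answer: 1 2 1 1 1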